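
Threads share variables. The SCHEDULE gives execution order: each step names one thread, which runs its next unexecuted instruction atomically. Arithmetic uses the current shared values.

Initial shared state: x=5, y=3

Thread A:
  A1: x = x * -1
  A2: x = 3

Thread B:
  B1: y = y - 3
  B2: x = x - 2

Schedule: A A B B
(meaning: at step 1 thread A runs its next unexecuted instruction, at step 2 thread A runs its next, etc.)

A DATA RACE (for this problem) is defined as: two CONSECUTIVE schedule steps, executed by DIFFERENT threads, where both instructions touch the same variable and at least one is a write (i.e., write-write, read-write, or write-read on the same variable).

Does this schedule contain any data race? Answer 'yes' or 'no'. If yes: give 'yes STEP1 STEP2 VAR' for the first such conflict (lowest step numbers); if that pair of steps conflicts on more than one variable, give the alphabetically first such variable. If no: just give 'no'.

Steps 1,2: same thread (A). No race.
Steps 2,3: A(r=-,w=x) vs B(r=y,w=y). No conflict.
Steps 3,4: same thread (B). No race.

Answer: no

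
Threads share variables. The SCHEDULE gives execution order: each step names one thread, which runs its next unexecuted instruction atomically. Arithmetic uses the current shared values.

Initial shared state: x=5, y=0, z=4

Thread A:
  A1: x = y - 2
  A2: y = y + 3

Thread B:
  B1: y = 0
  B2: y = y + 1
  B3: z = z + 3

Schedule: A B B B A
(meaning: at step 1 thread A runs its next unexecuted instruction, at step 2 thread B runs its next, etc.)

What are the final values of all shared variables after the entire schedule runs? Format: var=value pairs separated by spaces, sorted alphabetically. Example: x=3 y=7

Step 1: thread A executes A1 (x = y - 2). Shared: x=-2 y=0 z=4. PCs: A@1 B@0
Step 2: thread B executes B1 (y = 0). Shared: x=-2 y=0 z=4. PCs: A@1 B@1
Step 3: thread B executes B2 (y = y + 1). Shared: x=-2 y=1 z=4. PCs: A@1 B@2
Step 4: thread B executes B3 (z = z + 3). Shared: x=-2 y=1 z=7. PCs: A@1 B@3
Step 5: thread A executes A2 (y = y + 3). Shared: x=-2 y=4 z=7. PCs: A@2 B@3

Answer: x=-2 y=4 z=7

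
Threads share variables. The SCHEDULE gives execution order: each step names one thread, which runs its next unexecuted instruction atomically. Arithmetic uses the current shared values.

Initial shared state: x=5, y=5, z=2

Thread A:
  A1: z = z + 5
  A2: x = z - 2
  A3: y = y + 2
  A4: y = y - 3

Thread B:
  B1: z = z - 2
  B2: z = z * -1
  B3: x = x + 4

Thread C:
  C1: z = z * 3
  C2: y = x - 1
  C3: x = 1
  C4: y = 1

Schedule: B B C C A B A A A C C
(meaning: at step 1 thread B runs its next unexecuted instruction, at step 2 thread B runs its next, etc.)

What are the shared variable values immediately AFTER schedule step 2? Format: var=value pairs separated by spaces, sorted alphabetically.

Step 1: thread B executes B1 (z = z - 2). Shared: x=5 y=5 z=0. PCs: A@0 B@1 C@0
Step 2: thread B executes B2 (z = z * -1). Shared: x=5 y=5 z=0. PCs: A@0 B@2 C@0

Answer: x=5 y=5 z=0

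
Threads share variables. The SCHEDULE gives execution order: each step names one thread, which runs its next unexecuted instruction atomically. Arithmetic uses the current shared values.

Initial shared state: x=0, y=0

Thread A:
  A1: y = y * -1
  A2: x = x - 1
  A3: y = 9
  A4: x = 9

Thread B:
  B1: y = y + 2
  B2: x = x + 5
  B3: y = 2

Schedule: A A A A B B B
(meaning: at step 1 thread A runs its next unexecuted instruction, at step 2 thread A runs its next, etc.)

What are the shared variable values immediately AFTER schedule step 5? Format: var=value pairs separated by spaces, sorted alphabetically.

Answer: x=9 y=11

Derivation:
Step 1: thread A executes A1 (y = y * -1). Shared: x=0 y=0. PCs: A@1 B@0
Step 2: thread A executes A2 (x = x - 1). Shared: x=-1 y=0. PCs: A@2 B@0
Step 3: thread A executes A3 (y = 9). Shared: x=-1 y=9. PCs: A@3 B@0
Step 4: thread A executes A4 (x = 9). Shared: x=9 y=9. PCs: A@4 B@0
Step 5: thread B executes B1 (y = y + 2). Shared: x=9 y=11. PCs: A@4 B@1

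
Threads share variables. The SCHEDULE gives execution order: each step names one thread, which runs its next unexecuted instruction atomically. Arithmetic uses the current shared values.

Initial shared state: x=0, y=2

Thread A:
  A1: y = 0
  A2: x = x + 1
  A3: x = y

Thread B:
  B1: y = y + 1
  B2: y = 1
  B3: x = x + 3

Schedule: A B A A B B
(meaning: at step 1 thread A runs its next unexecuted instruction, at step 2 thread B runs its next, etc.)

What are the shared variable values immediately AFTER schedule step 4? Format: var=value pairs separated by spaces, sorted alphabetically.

Step 1: thread A executes A1 (y = 0). Shared: x=0 y=0. PCs: A@1 B@0
Step 2: thread B executes B1 (y = y + 1). Shared: x=0 y=1. PCs: A@1 B@1
Step 3: thread A executes A2 (x = x + 1). Shared: x=1 y=1. PCs: A@2 B@1
Step 4: thread A executes A3 (x = y). Shared: x=1 y=1. PCs: A@3 B@1

Answer: x=1 y=1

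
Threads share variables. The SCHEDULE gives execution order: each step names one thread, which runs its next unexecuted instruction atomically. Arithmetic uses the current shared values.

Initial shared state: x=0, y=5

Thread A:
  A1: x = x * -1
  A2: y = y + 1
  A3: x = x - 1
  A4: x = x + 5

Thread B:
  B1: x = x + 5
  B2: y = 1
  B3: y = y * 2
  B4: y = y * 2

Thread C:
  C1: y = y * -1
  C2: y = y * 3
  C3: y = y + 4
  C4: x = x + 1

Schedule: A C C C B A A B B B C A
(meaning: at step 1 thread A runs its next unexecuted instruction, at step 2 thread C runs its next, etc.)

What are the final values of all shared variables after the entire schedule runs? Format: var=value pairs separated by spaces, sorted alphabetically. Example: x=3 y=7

Answer: x=10 y=4

Derivation:
Step 1: thread A executes A1 (x = x * -1). Shared: x=0 y=5. PCs: A@1 B@0 C@0
Step 2: thread C executes C1 (y = y * -1). Shared: x=0 y=-5. PCs: A@1 B@0 C@1
Step 3: thread C executes C2 (y = y * 3). Shared: x=0 y=-15. PCs: A@1 B@0 C@2
Step 4: thread C executes C3 (y = y + 4). Shared: x=0 y=-11. PCs: A@1 B@0 C@3
Step 5: thread B executes B1 (x = x + 5). Shared: x=5 y=-11. PCs: A@1 B@1 C@3
Step 6: thread A executes A2 (y = y + 1). Shared: x=5 y=-10. PCs: A@2 B@1 C@3
Step 7: thread A executes A3 (x = x - 1). Shared: x=4 y=-10. PCs: A@3 B@1 C@3
Step 8: thread B executes B2 (y = 1). Shared: x=4 y=1. PCs: A@3 B@2 C@3
Step 9: thread B executes B3 (y = y * 2). Shared: x=4 y=2. PCs: A@3 B@3 C@3
Step 10: thread B executes B4 (y = y * 2). Shared: x=4 y=4. PCs: A@3 B@4 C@3
Step 11: thread C executes C4 (x = x + 1). Shared: x=5 y=4. PCs: A@3 B@4 C@4
Step 12: thread A executes A4 (x = x + 5). Shared: x=10 y=4. PCs: A@4 B@4 C@4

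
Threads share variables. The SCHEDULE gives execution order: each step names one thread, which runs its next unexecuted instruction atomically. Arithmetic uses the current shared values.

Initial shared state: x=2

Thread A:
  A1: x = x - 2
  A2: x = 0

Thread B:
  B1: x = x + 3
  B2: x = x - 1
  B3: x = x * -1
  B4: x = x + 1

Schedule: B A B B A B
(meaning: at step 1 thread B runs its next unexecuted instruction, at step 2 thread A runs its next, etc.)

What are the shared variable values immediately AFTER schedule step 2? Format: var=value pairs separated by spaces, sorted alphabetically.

Step 1: thread B executes B1 (x = x + 3). Shared: x=5. PCs: A@0 B@1
Step 2: thread A executes A1 (x = x - 2). Shared: x=3. PCs: A@1 B@1

Answer: x=3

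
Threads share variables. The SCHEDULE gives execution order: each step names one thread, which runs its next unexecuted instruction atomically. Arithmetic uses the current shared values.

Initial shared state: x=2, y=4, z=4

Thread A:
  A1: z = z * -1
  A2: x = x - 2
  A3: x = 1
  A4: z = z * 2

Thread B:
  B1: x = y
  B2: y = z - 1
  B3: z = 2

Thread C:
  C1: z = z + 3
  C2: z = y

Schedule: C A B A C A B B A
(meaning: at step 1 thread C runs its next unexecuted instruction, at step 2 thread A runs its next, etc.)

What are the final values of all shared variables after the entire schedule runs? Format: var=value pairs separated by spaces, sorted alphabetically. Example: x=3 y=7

Step 1: thread C executes C1 (z = z + 3). Shared: x=2 y=4 z=7. PCs: A@0 B@0 C@1
Step 2: thread A executes A1 (z = z * -1). Shared: x=2 y=4 z=-7. PCs: A@1 B@0 C@1
Step 3: thread B executes B1 (x = y). Shared: x=4 y=4 z=-7. PCs: A@1 B@1 C@1
Step 4: thread A executes A2 (x = x - 2). Shared: x=2 y=4 z=-7. PCs: A@2 B@1 C@1
Step 5: thread C executes C2 (z = y). Shared: x=2 y=4 z=4. PCs: A@2 B@1 C@2
Step 6: thread A executes A3 (x = 1). Shared: x=1 y=4 z=4. PCs: A@3 B@1 C@2
Step 7: thread B executes B2 (y = z - 1). Shared: x=1 y=3 z=4. PCs: A@3 B@2 C@2
Step 8: thread B executes B3 (z = 2). Shared: x=1 y=3 z=2. PCs: A@3 B@3 C@2
Step 9: thread A executes A4 (z = z * 2). Shared: x=1 y=3 z=4. PCs: A@4 B@3 C@2

Answer: x=1 y=3 z=4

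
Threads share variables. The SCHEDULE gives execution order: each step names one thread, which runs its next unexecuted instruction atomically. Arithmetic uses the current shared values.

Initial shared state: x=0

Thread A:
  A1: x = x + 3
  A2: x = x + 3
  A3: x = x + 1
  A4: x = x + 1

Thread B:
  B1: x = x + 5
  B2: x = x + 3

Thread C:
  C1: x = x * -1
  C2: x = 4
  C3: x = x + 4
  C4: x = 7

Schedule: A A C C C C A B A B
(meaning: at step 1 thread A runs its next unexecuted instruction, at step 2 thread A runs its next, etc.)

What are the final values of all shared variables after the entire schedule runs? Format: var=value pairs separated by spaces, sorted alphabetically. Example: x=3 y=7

Step 1: thread A executes A1 (x = x + 3). Shared: x=3. PCs: A@1 B@0 C@0
Step 2: thread A executes A2 (x = x + 3). Shared: x=6. PCs: A@2 B@0 C@0
Step 3: thread C executes C1 (x = x * -1). Shared: x=-6. PCs: A@2 B@0 C@1
Step 4: thread C executes C2 (x = 4). Shared: x=4. PCs: A@2 B@0 C@2
Step 5: thread C executes C3 (x = x + 4). Shared: x=8. PCs: A@2 B@0 C@3
Step 6: thread C executes C4 (x = 7). Shared: x=7. PCs: A@2 B@0 C@4
Step 7: thread A executes A3 (x = x + 1). Shared: x=8. PCs: A@3 B@0 C@4
Step 8: thread B executes B1 (x = x + 5). Shared: x=13. PCs: A@3 B@1 C@4
Step 9: thread A executes A4 (x = x + 1). Shared: x=14. PCs: A@4 B@1 C@4
Step 10: thread B executes B2 (x = x + 3). Shared: x=17. PCs: A@4 B@2 C@4

Answer: x=17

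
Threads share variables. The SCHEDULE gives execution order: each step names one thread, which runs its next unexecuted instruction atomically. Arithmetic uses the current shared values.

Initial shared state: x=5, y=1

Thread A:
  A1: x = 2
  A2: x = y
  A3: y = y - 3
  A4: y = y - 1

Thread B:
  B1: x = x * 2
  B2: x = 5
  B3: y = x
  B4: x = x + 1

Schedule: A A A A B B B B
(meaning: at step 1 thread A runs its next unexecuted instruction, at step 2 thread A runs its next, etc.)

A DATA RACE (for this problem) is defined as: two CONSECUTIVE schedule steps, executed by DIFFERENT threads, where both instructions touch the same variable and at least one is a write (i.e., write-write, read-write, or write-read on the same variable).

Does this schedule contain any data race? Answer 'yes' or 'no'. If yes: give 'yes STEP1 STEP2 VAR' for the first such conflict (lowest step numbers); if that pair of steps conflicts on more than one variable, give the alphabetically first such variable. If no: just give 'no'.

Answer: no

Derivation:
Steps 1,2: same thread (A). No race.
Steps 2,3: same thread (A). No race.
Steps 3,4: same thread (A). No race.
Steps 4,5: A(r=y,w=y) vs B(r=x,w=x). No conflict.
Steps 5,6: same thread (B). No race.
Steps 6,7: same thread (B). No race.
Steps 7,8: same thread (B). No race.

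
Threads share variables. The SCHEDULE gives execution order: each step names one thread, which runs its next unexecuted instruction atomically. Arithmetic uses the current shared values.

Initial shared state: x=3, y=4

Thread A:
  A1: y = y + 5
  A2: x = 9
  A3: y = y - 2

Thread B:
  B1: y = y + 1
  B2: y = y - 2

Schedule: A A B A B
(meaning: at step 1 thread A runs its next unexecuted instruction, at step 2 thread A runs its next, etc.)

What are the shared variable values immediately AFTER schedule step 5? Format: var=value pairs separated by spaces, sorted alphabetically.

Step 1: thread A executes A1 (y = y + 5). Shared: x=3 y=9. PCs: A@1 B@0
Step 2: thread A executes A2 (x = 9). Shared: x=9 y=9. PCs: A@2 B@0
Step 3: thread B executes B1 (y = y + 1). Shared: x=9 y=10. PCs: A@2 B@1
Step 4: thread A executes A3 (y = y - 2). Shared: x=9 y=8. PCs: A@3 B@1
Step 5: thread B executes B2 (y = y - 2). Shared: x=9 y=6. PCs: A@3 B@2

Answer: x=9 y=6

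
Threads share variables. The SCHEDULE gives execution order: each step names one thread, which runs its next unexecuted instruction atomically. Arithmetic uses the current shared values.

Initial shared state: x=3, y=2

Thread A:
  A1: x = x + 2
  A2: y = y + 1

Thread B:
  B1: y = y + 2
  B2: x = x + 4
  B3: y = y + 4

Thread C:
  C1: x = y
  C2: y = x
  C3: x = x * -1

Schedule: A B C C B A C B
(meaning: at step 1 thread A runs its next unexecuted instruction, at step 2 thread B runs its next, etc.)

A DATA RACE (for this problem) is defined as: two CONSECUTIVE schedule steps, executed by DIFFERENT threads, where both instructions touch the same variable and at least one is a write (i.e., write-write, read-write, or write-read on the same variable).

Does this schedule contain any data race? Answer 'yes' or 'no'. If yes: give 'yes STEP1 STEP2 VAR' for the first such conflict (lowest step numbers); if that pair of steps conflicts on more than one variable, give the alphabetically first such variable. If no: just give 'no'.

Steps 1,2: A(r=x,w=x) vs B(r=y,w=y). No conflict.
Steps 2,3: B(y = y + 2) vs C(x = y). RACE on y (W-R).
Steps 3,4: same thread (C). No race.
Steps 4,5: C(y = x) vs B(x = x + 4). RACE on x (R-W).
Steps 5,6: B(r=x,w=x) vs A(r=y,w=y). No conflict.
Steps 6,7: A(r=y,w=y) vs C(r=x,w=x). No conflict.
Steps 7,8: C(r=x,w=x) vs B(r=y,w=y). No conflict.
First conflict at steps 2,3.

Answer: yes 2 3 y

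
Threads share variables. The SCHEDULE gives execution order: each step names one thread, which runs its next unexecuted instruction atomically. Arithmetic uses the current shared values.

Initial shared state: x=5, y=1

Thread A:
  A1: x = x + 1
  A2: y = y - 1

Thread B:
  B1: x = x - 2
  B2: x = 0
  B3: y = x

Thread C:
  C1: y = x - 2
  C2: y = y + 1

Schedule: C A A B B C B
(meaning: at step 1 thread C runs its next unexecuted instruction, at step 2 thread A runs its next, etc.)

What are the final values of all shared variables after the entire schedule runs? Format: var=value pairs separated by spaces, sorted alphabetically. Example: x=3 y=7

Step 1: thread C executes C1 (y = x - 2). Shared: x=5 y=3. PCs: A@0 B@0 C@1
Step 2: thread A executes A1 (x = x + 1). Shared: x=6 y=3. PCs: A@1 B@0 C@1
Step 3: thread A executes A2 (y = y - 1). Shared: x=6 y=2. PCs: A@2 B@0 C@1
Step 4: thread B executes B1 (x = x - 2). Shared: x=4 y=2. PCs: A@2 B@1 C@1
Step 5: thread B executes B2 (x = 0). Shared: x=0 y=2. PCs: A@2 B@2 C@1
Step 6: thread C executes C2 (y = y + 1). Shared: x=0 y=3. PCs: A@2 B@2 C@2
Step 7: thread B executes B3 (y = x). Shared: x=0 y=0. PCs: A@2 B@3 C@2

Answer: x=0 y=0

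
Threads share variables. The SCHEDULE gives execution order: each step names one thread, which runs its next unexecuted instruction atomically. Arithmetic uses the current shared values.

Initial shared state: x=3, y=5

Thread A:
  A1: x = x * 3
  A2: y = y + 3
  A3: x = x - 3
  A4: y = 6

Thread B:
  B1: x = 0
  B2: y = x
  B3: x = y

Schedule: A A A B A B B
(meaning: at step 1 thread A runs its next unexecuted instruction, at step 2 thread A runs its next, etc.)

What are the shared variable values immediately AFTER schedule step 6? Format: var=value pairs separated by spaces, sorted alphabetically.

Step 1: thread A executes A1 (x = x * 3). Shared: x=9 y=5. PCs: A@1 B@0
Step 2: thread A executes A2 (y = y + 3). Shared: x=9 y=8. PCs: A@2 B@0
Step 3: thread A executes A3 (x = x - 3). Shared: x=6 y=8. PCs: A@3 B@0
Step 4: thread B executes B1 (x = 0). Shared: x=0 y=8. PCs: A@3 B@1
Step 5: thread A executes A4 (y = 6). Shared: x=0 y=6. PCs: A@4 B@1
Step 6: thread B executes B2 (y = x). Shared: x=0 y=0. PCs: A@4 B@2

Answer: x=0 y=0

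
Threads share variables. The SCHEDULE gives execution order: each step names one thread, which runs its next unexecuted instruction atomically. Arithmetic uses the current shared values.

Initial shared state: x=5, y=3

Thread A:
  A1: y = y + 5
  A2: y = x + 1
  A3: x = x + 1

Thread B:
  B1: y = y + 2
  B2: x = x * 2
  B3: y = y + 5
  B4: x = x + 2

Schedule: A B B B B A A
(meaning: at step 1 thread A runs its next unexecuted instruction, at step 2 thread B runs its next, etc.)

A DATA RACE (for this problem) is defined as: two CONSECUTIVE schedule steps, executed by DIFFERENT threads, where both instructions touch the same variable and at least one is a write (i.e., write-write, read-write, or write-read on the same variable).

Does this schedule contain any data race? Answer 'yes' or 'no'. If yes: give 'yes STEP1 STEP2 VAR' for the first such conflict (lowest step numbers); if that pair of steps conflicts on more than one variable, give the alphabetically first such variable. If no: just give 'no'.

Answer: yes 1 2 y

Derivation:
Steps 1,2: A(y = y + 5) vs B(y = y + 2). RACE on y (W-W).
Steps 2,3: same thread (B). No race.
Steps 3,4: same thread (B). No race.
Steps 4,5: same thread (B). No race.
Steps 5,6: B(x = x + 2) vs A(y = x + 1). RACE on x (W-R).
Steps 6,7: same thread (A). No race.
First conflict at steps 1,2.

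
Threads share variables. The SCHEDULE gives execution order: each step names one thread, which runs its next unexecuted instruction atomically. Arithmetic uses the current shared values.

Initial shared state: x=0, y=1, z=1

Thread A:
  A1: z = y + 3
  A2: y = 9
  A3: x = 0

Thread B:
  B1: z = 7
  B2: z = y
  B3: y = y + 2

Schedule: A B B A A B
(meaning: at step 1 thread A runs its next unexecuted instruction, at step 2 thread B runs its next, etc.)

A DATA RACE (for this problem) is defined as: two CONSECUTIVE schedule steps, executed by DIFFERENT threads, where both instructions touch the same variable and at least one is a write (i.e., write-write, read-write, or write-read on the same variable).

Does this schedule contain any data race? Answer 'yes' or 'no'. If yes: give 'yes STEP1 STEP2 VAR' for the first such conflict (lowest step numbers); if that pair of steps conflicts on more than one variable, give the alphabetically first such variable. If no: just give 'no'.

Steps 1,2: A(z = y + 3) vs B(z = 7). RACE on z (W-W).
Steps 2,3: same thread (B). No race.
Steps 3,4: B(z = y) vs A(y = 9). RACE on y (R-W).
Steps 4,5: same thread (A). No race.
Steps 5,6: A(r=-,w=x) vs B(r=y,w=y). No conflict.
First conflict at steps 1,2.

Answer: yes 1 2 z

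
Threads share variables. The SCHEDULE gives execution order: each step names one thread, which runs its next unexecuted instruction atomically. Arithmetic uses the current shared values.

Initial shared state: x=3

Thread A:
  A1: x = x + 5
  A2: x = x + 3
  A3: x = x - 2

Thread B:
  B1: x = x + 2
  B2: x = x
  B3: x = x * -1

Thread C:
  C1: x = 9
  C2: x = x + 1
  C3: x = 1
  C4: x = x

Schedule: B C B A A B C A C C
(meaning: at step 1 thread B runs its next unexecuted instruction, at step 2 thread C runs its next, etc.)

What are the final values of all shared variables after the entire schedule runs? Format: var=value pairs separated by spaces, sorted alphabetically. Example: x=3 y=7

Answer: x=1

Derivation:
Step 1: thread B executes B1 (x = x + 2). Shared: x=5. PCs: A@0 B@1 C@0
Step 2: thread C executes C1 (x = 9). Shared: x=9. PCs: A@0 B@1 C@1
Step 3: thread B executes B2 (x = x). Shared: x=9. PCs: A@0 B@2 C@1
Step 4: thread A executes A1 (x = x + 5). Shared: x=14. PCs: A@1 B@2 C@1
Step 5: thread A executes A2 (x = x + 3). Shared: x=17. PCs: A@2 B@2 C@1
Step 6: thread B executes B3 (x = x * -1). Shared: x=-17. PCs: A@2 B@3 C@1
Step 7: thread C executes C2 (x = x + 1). Shared: x=-16. PCs: A@2 B@3 C@2
Step 8: thread A executes A3 (x = x - 2). Shared: x=-18. PCs: A@3 B@3 C@2
Step 9: thread C executes C3 (x = 1). Shared: x=1. PCs: A@3 B@3 C@3
Step 10: thread C executes C4 (x = x). Shared: x=1. PCs: A@3 B@3 C@4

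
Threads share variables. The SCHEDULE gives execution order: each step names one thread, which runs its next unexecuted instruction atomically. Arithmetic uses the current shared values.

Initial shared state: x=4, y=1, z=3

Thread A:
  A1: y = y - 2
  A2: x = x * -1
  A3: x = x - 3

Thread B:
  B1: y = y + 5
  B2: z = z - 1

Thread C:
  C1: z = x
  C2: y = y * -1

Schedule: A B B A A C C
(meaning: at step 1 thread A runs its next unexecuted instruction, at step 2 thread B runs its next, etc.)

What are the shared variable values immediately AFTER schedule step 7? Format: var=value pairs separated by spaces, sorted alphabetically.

Answer: x=-7 y=-4 z=-7

Derivation:
Step 1: thread A executes A1 (y = y - 2). Shared: x=4 y=-1 z=3. PCs: A@1 B@0 C@0
Step 2: thread B executes B1 (y = y + 5). Shared: x=4 y=4 z=3. PCs: A@1 B@1 C@0
Step 3: thread B executes B2 (z = z - 1). Shared: x=4 y=4 z=2. PCs: A@1 B@2 C@0
Step 4: thread A executes A2 (x = x * -1). Shared: x=-4 y=4 z=2. PCs: A@2 B@2 C@0
Step 5: thread A executes A3 (x = x - 3). Shared: x=-7 y=4 z=2. PCs: A@3 B@2 C@0
Step 6: thread C executes C1 (z = x). Shared: x=-7 y=4 z=-7. PCs: A@3 B@2 C@1
Step 7: thread C executes C2 (y = y * -1). Shared: x=-7 y=-4 z=-7. PCs: A@3 B@2 C@2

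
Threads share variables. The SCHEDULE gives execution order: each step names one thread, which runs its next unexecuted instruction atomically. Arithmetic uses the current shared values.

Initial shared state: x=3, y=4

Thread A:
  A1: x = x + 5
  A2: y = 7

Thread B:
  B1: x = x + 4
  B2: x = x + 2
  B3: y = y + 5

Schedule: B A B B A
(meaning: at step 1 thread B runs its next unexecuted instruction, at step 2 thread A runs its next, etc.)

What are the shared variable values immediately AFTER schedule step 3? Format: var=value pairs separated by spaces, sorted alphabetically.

Answer: x=14 y=4

Derivation:
Step 1: thread B executes B1 (x = x + 4). Shared: x=7 y=4. PCs: A@0 B@1
Step 2: thread A executes A1 (x = x + 5). Shared: x=12 y=4. PCs: A@1 B@1
Step 3: thread B executes B2 (x = x + 2). Shared: x=14 y=4. PCs: A@1 B@2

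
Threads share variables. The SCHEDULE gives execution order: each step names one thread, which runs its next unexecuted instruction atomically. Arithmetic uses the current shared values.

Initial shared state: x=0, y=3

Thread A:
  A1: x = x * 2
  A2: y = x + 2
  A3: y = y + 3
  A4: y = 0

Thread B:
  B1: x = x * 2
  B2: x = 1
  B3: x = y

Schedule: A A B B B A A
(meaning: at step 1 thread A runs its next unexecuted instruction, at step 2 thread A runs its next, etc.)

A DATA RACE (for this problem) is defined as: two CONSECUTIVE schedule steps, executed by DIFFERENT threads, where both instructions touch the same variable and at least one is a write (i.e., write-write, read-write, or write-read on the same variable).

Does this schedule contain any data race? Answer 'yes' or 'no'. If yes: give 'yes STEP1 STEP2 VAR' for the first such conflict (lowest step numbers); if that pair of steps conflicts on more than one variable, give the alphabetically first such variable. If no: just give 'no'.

Steps 1,2: same thread (A). No race.
Steps 2,3: A(y = x + 2) vs B(x = x * 2). RACE on x (R-W).
Steps 3,4: same thread (B). No race.
Steps 4,5: same thread (B). No race.
Steps 5,6: B(x = y) vs A(y = y + 3). RACE on y (R-W).
Steps 6,7: same thread (A). No race.
First conflict at steps 2,3.

Answer: yes 2 3 x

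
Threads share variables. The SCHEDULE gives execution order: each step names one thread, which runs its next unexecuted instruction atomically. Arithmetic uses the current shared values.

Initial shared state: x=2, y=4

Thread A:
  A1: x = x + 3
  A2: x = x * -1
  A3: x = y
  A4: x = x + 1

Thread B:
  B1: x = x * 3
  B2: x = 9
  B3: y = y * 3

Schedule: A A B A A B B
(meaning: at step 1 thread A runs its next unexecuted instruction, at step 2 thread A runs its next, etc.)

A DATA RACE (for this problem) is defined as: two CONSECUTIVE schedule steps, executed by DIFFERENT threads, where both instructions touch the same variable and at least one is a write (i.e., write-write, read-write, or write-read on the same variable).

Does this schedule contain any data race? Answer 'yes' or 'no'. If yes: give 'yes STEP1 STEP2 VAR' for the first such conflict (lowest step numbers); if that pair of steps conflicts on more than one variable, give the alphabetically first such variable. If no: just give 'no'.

Answer: yes 2 3 x

Derivation:
Steps 1,2: same thread (A). No race.
Steps 2,3: A(x = x * -1) vs B(x = x * 3). RACE on x (W-W).
Steps 3,4: B(x = x * 3) vs A(x = y). RACE on x (W-W).
Steps 4,5: same thread (A). No race.
Steps 5,6: A(x = x + 1) vs B(x = 9). RACE on x (W-W).
Steps 6,7: same thread (B). No race.
First conflict at steps 2,3.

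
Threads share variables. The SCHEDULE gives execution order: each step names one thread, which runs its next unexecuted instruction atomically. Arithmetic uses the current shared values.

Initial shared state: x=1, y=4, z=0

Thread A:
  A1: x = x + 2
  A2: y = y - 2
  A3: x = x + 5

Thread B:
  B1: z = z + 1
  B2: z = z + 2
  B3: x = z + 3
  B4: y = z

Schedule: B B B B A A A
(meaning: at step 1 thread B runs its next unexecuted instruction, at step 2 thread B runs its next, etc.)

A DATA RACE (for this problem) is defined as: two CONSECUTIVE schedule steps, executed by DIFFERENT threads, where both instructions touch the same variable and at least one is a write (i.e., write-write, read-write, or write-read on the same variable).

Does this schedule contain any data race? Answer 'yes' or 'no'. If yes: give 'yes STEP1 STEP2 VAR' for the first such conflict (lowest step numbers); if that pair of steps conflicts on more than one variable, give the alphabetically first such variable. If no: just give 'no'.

Steps 1,2: same thread (B). No race.
Steps 2,3: same thread (B). No race.
Steps 3,4: same thread (B). No race.
Steps 4,5: B(r=z,w=y) vs A(r=x,w=x). No conflict.
Steps 5,6: same thread (A). No race.
Steps 6,7: same thread (A). No race.

Answer: no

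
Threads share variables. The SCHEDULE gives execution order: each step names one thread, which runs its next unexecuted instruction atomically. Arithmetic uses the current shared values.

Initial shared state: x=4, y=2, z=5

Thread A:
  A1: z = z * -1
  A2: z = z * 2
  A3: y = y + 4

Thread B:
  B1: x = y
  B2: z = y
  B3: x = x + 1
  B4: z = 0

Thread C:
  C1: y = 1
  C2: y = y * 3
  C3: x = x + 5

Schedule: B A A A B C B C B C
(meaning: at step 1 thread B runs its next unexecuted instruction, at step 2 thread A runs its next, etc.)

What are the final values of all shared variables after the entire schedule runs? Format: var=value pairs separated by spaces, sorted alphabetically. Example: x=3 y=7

Step 1: thread B executes B1 (x = y). Shared: x=2 y=2 z=5. PCs: A@0 B@1 C@0
Step 2: thread A executes A1 (z = z * -1). Shared: x=2 y=2 z=-5. PCs: A@1 B@1 C@0
Step 3: thread A executes A2 (z = z * 2). Shared: x=2 y=2 z=-10. PCs: A@2 B@1 C@0
Step 4: thread A executes A3 (y = y + 4). Shared: x=2 y=6 z=-10. PCs: A@3 B@1 C@0
Step 5: thread B executes B2 (z = y). Shared: x=2 y=6 z=6. PCs: A@3 B@2 C@0
Step 6: thread C executes C1 (y = 1). Shared: x=2 y=1 z=6. PCs: A@3 B@2 C@1
Step 7: thread B executes B3 (x = x + 1). Shared: x=3 y=1 z=6. PCs: A@3 B@3 C@1
Step 8: thread C executes C2 (y = y * 3). Shared: x=3 y=3 z=6. PCs: A@3 B@3 C@2
Step 9: thread B executes B4 (z = 0). Shared: x=3 y=3 z=0. PCs: A@3 B@4 C@2
Step 10: thread C executes C3 (x = x + 5). Shared: x=8 y=3 z=0. PCs: A@3 B@4 C@3

Answer: x=8 y=3 z=0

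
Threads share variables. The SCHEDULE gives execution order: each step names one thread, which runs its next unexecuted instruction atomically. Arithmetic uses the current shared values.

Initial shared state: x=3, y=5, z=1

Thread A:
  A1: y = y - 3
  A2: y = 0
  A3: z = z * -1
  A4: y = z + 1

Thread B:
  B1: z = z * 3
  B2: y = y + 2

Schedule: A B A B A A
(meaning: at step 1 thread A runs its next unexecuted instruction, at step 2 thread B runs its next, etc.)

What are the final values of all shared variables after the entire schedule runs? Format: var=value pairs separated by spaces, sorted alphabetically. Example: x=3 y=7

Answer: x=3 y=-2 z=-3

Derivation:
Step 1: thread A executes A1 (y = y - 3). Shared: x=3 y=2 z=1. PCs: A@1 B@0
Step 2: thread B executes B1 (z = z * 3). Shared: x=3 y=2 z=3. PCs: A@1 B@1
Step 3: thread A executes A2 (y = 0). Shared: x=3 y=0 z=3. PCs: A@2 B@1
Step 4: thread B executes B2 (y = y + 2). Shared: x=3 y=2 z=3. PCs: A@2 B@2
Step 5: thread A executes A3 (z = z * -1). Shared: x=3 y=2 z=-3. PCs: A@3 B@2
Step 6: thread A executes A4 (y = z + 1). Shared: x=3 y=-2 z=-3. PCs: A@4 B@2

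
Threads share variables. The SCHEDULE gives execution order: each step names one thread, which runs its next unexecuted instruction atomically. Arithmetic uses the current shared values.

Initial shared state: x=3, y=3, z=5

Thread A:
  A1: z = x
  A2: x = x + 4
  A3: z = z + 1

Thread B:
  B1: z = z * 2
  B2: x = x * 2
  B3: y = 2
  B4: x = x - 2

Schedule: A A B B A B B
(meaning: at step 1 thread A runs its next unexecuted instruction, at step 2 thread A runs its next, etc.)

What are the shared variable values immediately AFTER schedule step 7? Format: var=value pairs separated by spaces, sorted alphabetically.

Answer: x=12 y=2 z=7

Derivation:
Step 1: thread A executes A1 (z = x). Shared: x=3 y=3 z=3. PCs: A@1 B@0
Step 2: thread A executes A2 (x = x + 4). Shared: x=7 y=3 z=3. PCs: A@2 B@0
Step 3: thread B executes B1 (z = z * 2). Shared: x=7 y=3 z=6. PCs: A@2 B@1
Step 4: thread B executes B2 (x = x * 2). Shared: x=14 y=3 z=6. PCs: A@2 B@2
Step 5: thread A executes A3 (z = z + 1). Shared: x=14 y=3 z=7. PCs: A@3 B@2
Step 6: thread B executes B3 (y = 2). Shared: x=14 y=2 z=7. PCs: A@3 B@3
Step 7: thread B executes B4 (x = x - 2). Shared: x=12 y=2 z=7. PCs: A@3 B@4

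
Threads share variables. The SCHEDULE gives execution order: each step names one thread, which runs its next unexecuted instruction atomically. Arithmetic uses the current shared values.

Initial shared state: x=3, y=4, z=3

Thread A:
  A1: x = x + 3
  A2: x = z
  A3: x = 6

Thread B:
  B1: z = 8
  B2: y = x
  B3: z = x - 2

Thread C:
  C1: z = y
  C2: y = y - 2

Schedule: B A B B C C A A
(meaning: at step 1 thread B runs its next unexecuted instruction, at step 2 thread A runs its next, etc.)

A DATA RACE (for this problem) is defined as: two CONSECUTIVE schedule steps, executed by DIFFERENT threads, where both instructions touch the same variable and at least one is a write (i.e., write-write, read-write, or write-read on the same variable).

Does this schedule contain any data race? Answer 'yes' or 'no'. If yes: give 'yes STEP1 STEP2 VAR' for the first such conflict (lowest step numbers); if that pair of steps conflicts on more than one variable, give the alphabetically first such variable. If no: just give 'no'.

Answer: yes 2 3 x

Derivation:
Steps 1,2: B(r=-,w=z) vs A(r=x,w=x). No conflict.
Steps 2,3: A(x = x + 3) vs B(y = x). RACE on x (W-R).
Steps 3,4: same thread (B). No race.
Steps 4,5: B(z = x - 2) vs C(z = y). RACE on z (W-W).
Steps 5,6: same thread (C). No race.
Steps 6,7: C(r=y,w=y) vs A(r=z,w=x). No conflict.
Steps 7,8: same thread (A). No race.
First conflict at steps 2,3.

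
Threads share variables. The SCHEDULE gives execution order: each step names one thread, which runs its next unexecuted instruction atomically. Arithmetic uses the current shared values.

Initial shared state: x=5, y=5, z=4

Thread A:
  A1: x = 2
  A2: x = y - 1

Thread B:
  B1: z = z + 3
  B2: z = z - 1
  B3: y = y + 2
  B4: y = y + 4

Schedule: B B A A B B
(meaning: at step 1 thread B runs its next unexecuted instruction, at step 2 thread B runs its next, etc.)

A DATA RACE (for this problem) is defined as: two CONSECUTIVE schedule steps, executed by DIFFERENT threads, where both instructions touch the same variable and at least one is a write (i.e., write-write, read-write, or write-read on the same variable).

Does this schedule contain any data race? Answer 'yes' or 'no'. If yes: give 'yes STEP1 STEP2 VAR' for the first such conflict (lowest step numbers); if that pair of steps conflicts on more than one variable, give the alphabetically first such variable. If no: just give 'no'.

Answer: yes 4 5 y

Derivation:
Steps 1,2: same thread (B). No race.
Steps 2,3: B(r=z,w=z) vs A(r=-,w=x). No conflict.
Steps 3,4: same thread (A). No race.
Steps 4,5: A(x = y - 1) vs B(y = y + 2). RACE on y (R-W).
Steps 5,6: same thread (B). No race.
First conflict at steps 4,5.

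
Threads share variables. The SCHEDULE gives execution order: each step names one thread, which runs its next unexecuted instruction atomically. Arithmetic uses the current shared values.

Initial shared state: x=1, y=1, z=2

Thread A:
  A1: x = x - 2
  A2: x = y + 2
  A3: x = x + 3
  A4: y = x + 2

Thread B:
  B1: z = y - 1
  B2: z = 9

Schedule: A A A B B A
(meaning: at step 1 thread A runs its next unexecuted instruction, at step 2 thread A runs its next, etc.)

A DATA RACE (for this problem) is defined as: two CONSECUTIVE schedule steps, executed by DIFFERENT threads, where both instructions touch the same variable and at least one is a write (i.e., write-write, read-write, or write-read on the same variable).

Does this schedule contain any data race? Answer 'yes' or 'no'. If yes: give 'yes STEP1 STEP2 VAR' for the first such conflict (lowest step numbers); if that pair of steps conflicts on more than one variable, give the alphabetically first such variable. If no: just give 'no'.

Steps 1,2: same thread (A). No race.
Steps 2,3: same thread (A). No race.
Steps 3,4: A(r=x,w=x) vs B(r=y,w=z). No conflict.
Steps 4,5: same thread (B). No race.
Steps 5,6: B(r=-,w=z) vs A(r=x,w=y). No conflict.

Answer: no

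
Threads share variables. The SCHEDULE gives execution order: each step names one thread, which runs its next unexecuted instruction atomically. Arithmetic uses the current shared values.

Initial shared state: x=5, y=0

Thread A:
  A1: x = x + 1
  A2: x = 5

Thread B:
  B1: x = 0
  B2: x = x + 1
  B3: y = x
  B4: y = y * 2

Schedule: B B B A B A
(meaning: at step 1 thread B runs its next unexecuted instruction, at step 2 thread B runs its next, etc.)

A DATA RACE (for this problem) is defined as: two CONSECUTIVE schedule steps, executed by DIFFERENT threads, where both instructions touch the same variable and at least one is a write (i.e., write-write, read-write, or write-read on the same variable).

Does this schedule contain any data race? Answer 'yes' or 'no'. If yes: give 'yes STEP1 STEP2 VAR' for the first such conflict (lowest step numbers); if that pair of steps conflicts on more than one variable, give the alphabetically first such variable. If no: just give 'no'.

Answer: yes 3 4 x

Derivation:
Steps 1,2: same thread (B). No race.
Steps 2,3: same thread (B). No race.
Steps 3,4: B(y = x) vs A(x = x + 1). RACE on x (R-W).
Steps 4,5: A(r=x,w=x) vs B(r=y,w=y). No conflict.
Steps 5,6: B(r=y,w=y) vs A(r=-,w=x). No conflict.
First conflict at steps 3,4.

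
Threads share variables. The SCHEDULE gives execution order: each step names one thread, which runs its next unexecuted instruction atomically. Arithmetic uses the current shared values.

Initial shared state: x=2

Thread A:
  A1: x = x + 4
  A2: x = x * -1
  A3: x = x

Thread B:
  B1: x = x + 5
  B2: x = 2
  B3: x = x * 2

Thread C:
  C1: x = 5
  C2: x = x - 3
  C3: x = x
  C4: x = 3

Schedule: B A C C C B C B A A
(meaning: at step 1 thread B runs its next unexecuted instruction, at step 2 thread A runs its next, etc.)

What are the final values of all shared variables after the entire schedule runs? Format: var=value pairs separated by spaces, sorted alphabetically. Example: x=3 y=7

Answer: x=-6

Derivation:
Step 1: thread B executes B1 (x = x + 5). Shared: x=7. PCs: A@0 B@1 C@0
Step 2: thread A executes A1 (x = x + 4). Shared: x=11. PCs: A@1 B@1 C@0
Step 3: thread C executes C1 (x = 5). Shared: x=5. PCs: A@1 B@1 C@1
Step 4: thread C executes C2 (x = x - 3). Shared: x=2. PCs: A@1 B@1 C@2
Step 5: thread C executes C3 (x = x). Shared: x=2. PCs: A@1 B@1 C@3
Step 6: thread B executes B2 (x = 2). Shared: x=2. PCs: A@1 B@2 C@3
Step 7: thread C executes C4 (x = 3). Shared: x=3. PCs: A@1 B@2 C@4
Step 8: thread B executes B3 (x = x * 2). Shared: x=6. PCs: A@1 B@3 C@4
Step 9: thread A executes A2 (x = x * -1). Shared: x=-6. PCs: A@2 B@3 C@4
Step 10: thread A executes A3 (x = x). Shared: x=-6. PCs: A@3 B@3 C@4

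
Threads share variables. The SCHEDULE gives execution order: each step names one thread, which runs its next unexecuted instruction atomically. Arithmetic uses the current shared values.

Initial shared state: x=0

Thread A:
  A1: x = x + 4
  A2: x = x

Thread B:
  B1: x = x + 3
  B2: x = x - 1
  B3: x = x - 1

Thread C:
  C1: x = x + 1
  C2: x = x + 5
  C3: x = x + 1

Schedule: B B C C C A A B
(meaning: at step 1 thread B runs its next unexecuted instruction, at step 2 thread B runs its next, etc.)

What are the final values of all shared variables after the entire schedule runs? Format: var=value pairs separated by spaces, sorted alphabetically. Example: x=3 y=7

Step 1: thread B executes B1 (x = x + 3). Shared: x=3. PCs: A@0 B@1 C@0
Step 2: thread B executes B2 (x = x - 1). Shared: x=2. PCs: A@0 B@2 C@0
Step 3: thread C executes C1 (x = x + 1). Shared: x=3. PCs: A@0 B@2 C@1
Step 4: thread C executes C2 (x = x + 5). Shared: x=8. PCs: A@0 B@2 C@2
Step 5: thread C executes C3 (x = x + 1). Shared: x=9. PCs: A@0 B@2 C@3
Step 6: thread A executes A1 (x = x + 4). Shared: x=13. PCs: A@1 B@2 C@3
Step 7: thread A executes A2 (x = x). Shared: x=13. PCs: A@2 B@2 C@3
Step 8: thread B executes B3 (x = x - 1). Shared: x=12. PCs: A@2 B@3 C@3

Answer: x=12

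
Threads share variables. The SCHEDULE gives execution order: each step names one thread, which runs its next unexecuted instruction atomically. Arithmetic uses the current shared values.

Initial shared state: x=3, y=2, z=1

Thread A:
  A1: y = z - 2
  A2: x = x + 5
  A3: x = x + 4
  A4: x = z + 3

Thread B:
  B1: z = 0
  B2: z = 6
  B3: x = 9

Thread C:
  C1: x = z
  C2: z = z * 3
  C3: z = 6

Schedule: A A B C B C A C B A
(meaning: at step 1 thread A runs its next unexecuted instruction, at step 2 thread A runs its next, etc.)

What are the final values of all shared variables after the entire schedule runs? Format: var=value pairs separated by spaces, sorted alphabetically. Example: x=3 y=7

Step 1: thread A executes A1 (y = z - 2). Shared: x=3 y=-1 z=1. PCs: A@1 B@0 C@0
Step 2: thread A executes A2 (x = x + 5). Shared: x=8 y=-1 z=1. PCs: A@2 B@0 C@0
Step 3: thread B executes B1 (z = 0). Shared: x=8 y=-1 z=0. PCs: A@2 B@1 C@0
Step 4: thread C executes C1 (x = z). Shared: x=0 y=-1 z=0. PCs: A@2 B@1 C@1
Step 5: thread B executes B2 (z = 6). Shared: x=0 y=-1 z=6. PCs: A@2 B@2 C@1
Step 6: thread C executes C2 (z = z * 3). Shared: x=0 y=-1 z=18. PCs: A@2 B@2 C@2
Step 7: thread A executes A3 (x = x + 4). Shared: x=4 y=-1 z=18. PCs: A@3 B@2 C@2
Step 8: thread C executes C3 (z = 6). Shared: x=4 y=-1 z=6. PCs: A@3 B@2 C@3
Step 9: thread B executes B3 (x = 9). Shared: x=9 y=-1 z=6. PCs: A@3 B@3 C@3
Step 10: thread A executes A4 (x = z + 3). Shared: x=9 y=-1 z=6. PCs: A@4 B@3 C@3

Answer: x=9 y=-1 z=6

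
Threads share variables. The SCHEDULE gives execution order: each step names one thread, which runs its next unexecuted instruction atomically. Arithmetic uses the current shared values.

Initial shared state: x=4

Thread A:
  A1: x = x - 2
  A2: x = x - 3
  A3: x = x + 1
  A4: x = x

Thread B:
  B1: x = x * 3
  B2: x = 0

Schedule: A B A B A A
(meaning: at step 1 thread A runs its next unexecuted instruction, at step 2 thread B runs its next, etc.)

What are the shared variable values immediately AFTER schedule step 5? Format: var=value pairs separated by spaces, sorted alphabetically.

Step 1: thread A executes A1 (x = x - 2). Shared: x=2. PCs: A@1 B@0
Step 2: thread B executes B1 (x = x * 3). Shared: x=6. PCs: A@1 B@1
Step 3: thread A executes A2 (x = x - 3). Shared: x=3. PCs: A@2 B@1
Step 4: thread B executes B2 (x = 0). Shared: x=0. PCs: A@2 B@2
Step 5: thread A executes A3 (x = x + 1). Shared: x=1. PCs: A@3 B@2

Answer: x=1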